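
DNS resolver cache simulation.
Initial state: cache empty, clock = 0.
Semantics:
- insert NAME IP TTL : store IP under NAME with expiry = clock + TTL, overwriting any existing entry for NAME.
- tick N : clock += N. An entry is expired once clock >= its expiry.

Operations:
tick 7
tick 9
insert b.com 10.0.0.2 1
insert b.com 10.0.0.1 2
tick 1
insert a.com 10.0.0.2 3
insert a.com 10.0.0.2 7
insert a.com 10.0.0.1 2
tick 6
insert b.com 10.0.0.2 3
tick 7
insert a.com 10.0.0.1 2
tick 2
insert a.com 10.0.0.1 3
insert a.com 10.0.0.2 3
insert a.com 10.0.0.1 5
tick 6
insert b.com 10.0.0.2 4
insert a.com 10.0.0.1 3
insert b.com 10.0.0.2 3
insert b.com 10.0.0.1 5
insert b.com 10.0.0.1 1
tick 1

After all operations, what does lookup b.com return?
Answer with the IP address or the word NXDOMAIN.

Answer: NXDOMAIN

Derivation:
Op 1: tick 7 -> clock=7.
Op 2: tick 9 -> clock=16.
Op 3: insert b.com -> 10.0.0.2 (expiry=16+1=17). clock=16
Op 4: insert b.com -> 10.0.0.1 (expiry=16+2=18). clock=16
Op 5: tick 1 -> clock=17.
Op 6: insert a.com -> 10.0.0.2 (expiry=17+3=20). clock=17
Op 7: insert a.com -> 10.0.0.2 (expiry=17+7=24). clock=17
Op 8: insert a.com -> 10.0.0.1 (expiry=17+2=19). clock=17
Op 9: tick 6 -> clock=23. purged={a.com,b.com}
Op 10: insert b.com -> 10.0.0.2 (expiry=23+3=26). clock=23
Op 11: tick 7 -> clock=30. purged={b.com}
Op 12: insert a.com -> 10.0.0.1 (expiry=30+2=32). clock=30
Op 13: tick 2 -> clock=32. purged={a.com}
Op 14: insert a.com -> 10.0.0.1 (expiry=32+3=35). clock=32
Op 15: insert a.com -> 10.0.0.2 (expiry=32+3=35). clock=32
Op 16: insert a.com -> 10.0.0.1 (expiry=32+5=37). clock=32
Op 17: tick 6 -> clock=38. purged={a.com}
Op 18: insert b.com -> 10.0.0.2 (expiry=38+4=42). clock=38
Op 19: insert a.com -> 10.0.0.1 (expiry=38+3=41). clock=38
Op 20: insert b.com -> 10.0.0.2 (expiry=38+3=41). clock=38
Op 21: insert b.com -> 10.0.0.1 (expiry=38+5=43). clock=38
Op 22: insert b.com -> 10.0.0.1 (expiry=38+1=39). clock=38
Op 23: tick 1 -> clock=39. purged={b.com}
lookup b.com: not in cache (expired or never inserted)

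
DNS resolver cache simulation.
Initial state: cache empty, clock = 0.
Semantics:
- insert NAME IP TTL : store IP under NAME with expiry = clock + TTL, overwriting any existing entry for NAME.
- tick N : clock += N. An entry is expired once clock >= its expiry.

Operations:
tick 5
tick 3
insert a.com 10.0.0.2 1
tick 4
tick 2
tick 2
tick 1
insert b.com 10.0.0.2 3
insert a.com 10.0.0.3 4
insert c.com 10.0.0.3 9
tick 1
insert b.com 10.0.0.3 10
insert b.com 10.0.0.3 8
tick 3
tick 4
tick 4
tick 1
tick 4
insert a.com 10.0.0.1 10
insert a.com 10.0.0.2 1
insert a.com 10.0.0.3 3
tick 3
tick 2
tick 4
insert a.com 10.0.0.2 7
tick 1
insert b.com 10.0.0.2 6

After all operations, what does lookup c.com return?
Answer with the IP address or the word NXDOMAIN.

Answer: NXDOMAIN

Derivation:
Op 1: tick 5 -> clock=5.
Op 2: tick 3 -> clock=8.
Op 3: insert a.com -> 10.0.0.2 (expiry=8+1=9). clock=8
Op 4: tick 4 -> clock=12. purged={a.com}
Op 5: tick 2 -> clock=14.
Op 6: tick 2 -> clock=16.
Op 7: tick 1 -> clock=17.
Op 8: insert b.com -> 10.0.0.2 (expiry=17+3=20). clock=17
Op 9: insert a.com -> 10.0.0.3 (expiry=17+4=21). clock=17
Op 10: insert c.com -> 10.0.0.3 (expiry=17+9=26). clock=17
Op 11: tick 1 -> clock=18.
Op 12: insert b.com -> 10.0.0.3 (expiry=18+10=28). clock=18
Op 13: insert b.com -> 10.0.0.3 (expiry=18+8=26). clock=18
Op 14: tick 3 -> clock=21. purged={a.com}
Op 15: tick 4 -> clock=25.
Op 16: tick 4 -> clock=29. purged={b.com,c.com}
Op 17: tick 1 -> clock=30.
Op 18: tick 4 -> clock=34.
Op 19: insert a.com -> 10.0.0.1 (expiry=34+10=44). clock=34
Op 20: insert a.com -> 10.0.0.2 (expiry=34+1=35). clock=34
Op 21: insert a.com -> 10.0.0.3 (expiry=34+3=37). clock=34
Op 22: tick 3 -> clock=37. purged={a.com}
Op 23: tick 2 -> clock=39.
Op 24: tick 4 -> clock=43.
Op 25: insert a.com -> 10.0.0.2 (expiry=43+7=50). clock=43
Op 26: tick 1 -> clock=44.
Op 27: insert b.com -> 10.0.0.2 (expiry=44+6=50). clock=44
lookup c.com: not in cache (expired or never inserted)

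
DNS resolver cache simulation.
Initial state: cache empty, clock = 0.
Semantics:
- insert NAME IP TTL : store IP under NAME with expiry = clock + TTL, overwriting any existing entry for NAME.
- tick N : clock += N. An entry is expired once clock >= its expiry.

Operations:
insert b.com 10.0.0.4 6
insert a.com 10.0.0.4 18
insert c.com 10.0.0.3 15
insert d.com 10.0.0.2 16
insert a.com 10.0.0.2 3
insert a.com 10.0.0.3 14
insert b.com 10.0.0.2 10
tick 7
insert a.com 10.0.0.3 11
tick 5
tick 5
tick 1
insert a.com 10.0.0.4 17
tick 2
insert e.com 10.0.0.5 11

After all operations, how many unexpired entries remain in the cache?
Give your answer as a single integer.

Op 1: insert b.com -> 10.0.0.4 (expiry=0+6=6). clock=0
Op 2: insert a.com -> 10.0.0.4 (expiry=0+18=18). clock=0
Op 3: insert c.com -> 10.0.0.3 (expiry=0+15=15). clock=0
Op 4: insert d.com -> 10.0.0.2 (expiry=0+16=16). clock=0
Op 5: insert a.com -> 10.0.0.2 (expiry=0+3=3). clock=0
Op 6: insert a.com -> 10.0.0.3 (expiry=0+14=14). clock=0
Op 7: insert b.com -> 10.0.0.2 (expiry=0+10=10). clock=0
Op 8: tick 7 -> clock=7.
Op 9: insert a.com -> 10.0.0.3 (expiry=7+11=18). clock=7
Op 10: tick 5 -> clock=12. purged={b.com}
Op 11: tick 5 -> clock=17. purged={c.com,d.com}
Op 12: tick 1 -> clock=18. purged={a.com}
Op 13: insert a.com -> 10.0.0.4 (expiry=18+17=35). clock=18
Op 14: tick 2 -> clock=20.
Op 15: insert e.com -> 10.0.0.5 (expiry=20+11=31). clock=20
Final cache (unexpired): {a.com,e.com} -> size=2

Answer: 2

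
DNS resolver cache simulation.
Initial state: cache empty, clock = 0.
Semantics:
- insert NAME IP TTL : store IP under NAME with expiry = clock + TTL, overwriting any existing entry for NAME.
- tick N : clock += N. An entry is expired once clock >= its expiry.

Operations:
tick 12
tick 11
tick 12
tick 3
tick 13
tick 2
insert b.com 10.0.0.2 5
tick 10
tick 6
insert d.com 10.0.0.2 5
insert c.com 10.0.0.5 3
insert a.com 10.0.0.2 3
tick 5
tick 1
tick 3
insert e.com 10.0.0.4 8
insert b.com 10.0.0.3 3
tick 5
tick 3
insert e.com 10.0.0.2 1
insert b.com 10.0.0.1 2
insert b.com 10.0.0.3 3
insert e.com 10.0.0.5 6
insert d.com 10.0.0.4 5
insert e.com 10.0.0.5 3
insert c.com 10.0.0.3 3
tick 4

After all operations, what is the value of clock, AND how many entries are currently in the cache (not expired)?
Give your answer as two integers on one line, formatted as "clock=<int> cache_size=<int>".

Op 1: tick 12 -> clock=12.
Op 2: tick 11 -> clock=23.
Op 3: tick 12 -> clock=35.
Op 4: tick 3 -> clock=38.
Op 5: tick 13 -> clock=51.
Op 6: tick 2 -> clock=53.
Op 7: insert b.com -> 10.0.0.2 (expiry=53+5=58). clock=53
Op 8: tick 10 -> clock=63. purged={b.com}
Op 9: tick 6 -> clock=69.
Op 10: insert d.com -> 10.0.0.2 (expiry=69+5=74). clock=69
Op 11: insert c.com -> 10.0.0.5 (expiry=69+3=72). clock=69
Op 12: insert a.com -> 10.0.0.2 (expiry=69+3=72). clock=69
Op 13: tick 5 -> clock=74. purged={a.com,c.com,d.com}
Op 14: tick 1 -> clock=75.
Op 15: tick 3 -> clock=78.
Op 16: insert e.com -> 10.0.0.4 (expiry=78+8=86). clock=78
Op 17: insert b.com -> 10.0.0.3 (expiry=78+3=81). clock=78
Op 18: tick 5 -> clock=83. purged={b.com}
Op 19: tick 3 -> clock=86. purged={e.com}
Op 20: insert e.com -> 10.0.0.2 (expiry=86+1=87). clock=86
Op 21: insert b.com -> 10.0.0.1 (expiry=86+2=88). clock=86
Op 22: insert b.com -> 10.0.0.3 (expiry=86+3=89). clock=86
Op 23: insert e.com -> 10.0.0.5 (expiry=86+6=92). clock=86
Op 24: insert d.com -> 10.0.0.4 (expiry=86+5=91). clock=86
Op 25: insert e.com -> 10.0.0.5 (expiry=86+3=89). clock=86
Op 26: insert c.com -> 10.0.0.3 (expiry=86+3=89). clock=86
Op 27: tick 4 -> clock=90. purged={b.com,c.com,e.com}
Final clock = 90
Final cache (unexpired): {d.com} -> size=1

Answer: clock=90 cache_size=1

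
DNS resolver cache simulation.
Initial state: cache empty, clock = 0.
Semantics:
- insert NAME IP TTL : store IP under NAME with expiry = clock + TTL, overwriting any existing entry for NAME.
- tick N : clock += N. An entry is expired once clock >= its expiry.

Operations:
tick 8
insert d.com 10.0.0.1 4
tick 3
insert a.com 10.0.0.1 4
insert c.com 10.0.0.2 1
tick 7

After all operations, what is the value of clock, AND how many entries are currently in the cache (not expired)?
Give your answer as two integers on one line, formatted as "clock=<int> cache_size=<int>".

Op 1: tick 8 -> clock=8.
Op 2: insert d.com -> 10.0.0.1 (expiry=8+4=12). clock=8
Op 3: tick 3 -> clock=11.
Op 4: insert a.com -> 10.0.0.1 (expiry=11+4=15). clock=11
Op 5: insert c.com -> 10.0.0.2 (expiry=11+1=12). clock=11
Op 6: tick 7 -> clock=18. purged={a.com,c.com,d.com}
Final clock = 18
Final cache (unexpired): {} -> size=0

Answer: clock=18 cache_size=0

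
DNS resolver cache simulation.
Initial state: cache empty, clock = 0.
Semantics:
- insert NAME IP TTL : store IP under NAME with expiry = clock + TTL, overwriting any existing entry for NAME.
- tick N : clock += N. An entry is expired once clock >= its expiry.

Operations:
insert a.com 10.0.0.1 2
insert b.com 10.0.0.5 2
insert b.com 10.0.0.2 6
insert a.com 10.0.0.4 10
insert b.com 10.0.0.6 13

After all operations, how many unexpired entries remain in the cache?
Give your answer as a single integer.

Op 1: insert a.com -> 10.0.0.1 (expiry=0+2=2). clock=0
Op 2: insert b.com -> 10.0.0.5 (expiry=0+2=2). clock=0
Op 3: insert b.com -> 10.0.0.2 (expiry=0+6=6). clock=0
Op 4: insert a.com -> 10.0.0.4 (expiry=0+10=10). clock=0
Op 5: insert b.com -> 10.0.0.6 (expiry=0+13=13). clock=0
Final cache (unexpired): {a.com,b.com} -> size=2

Answer: 2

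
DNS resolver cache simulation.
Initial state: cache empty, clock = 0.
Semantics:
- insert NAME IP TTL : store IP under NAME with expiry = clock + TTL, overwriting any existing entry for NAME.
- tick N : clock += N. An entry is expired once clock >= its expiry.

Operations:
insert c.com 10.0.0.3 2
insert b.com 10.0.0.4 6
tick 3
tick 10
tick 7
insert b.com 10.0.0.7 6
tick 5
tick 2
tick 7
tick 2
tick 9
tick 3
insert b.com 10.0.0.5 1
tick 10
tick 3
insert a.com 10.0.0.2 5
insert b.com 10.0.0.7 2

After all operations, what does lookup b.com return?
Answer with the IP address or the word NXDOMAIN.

Op 1: insert c.com -> 10.0.0.3 (expiry=0+2=2). clock=0
Op 2: insert b.com -> 10.0.0.4 (expiry=0+6=6). clock=0
Op 3: tick 3 -> clock=3. purged={c.com}
Op 4: tick 10 -> clock=13. purged={b.com}
Op 5: tick 7 -> clock=20.
Op 6: insert b.com -> 10.0.0.7 (expiry=20+6=26). clock=20
Op 7: tick 5 -> clock=25.
Op 8: tick 2 -> clock=27. purged={b.com}
Op 9: tick 7 -> clock=34.
Op 10: tick 2 -> clock=36.
Op 11: tick 9 -> clock=45.
Op 12: tick 3 -> clock=48.
Op 13: insert b.com -> 10.0.0.5 (expiry=48+1=49). clock=48
Op 14: tick 10 -> clock=58. purged={b.com}
Op 15: tick 3 -> clock=61.
Op 16: insert a.com -> 10.0.0.2 (expiry=61+5=66). clock=61
Op 17: insert b.com -> 10.0.0.7 (expiry=61+2=63). clock=61
lookup b.com: present, ip=10.0.0.7 expiry=63 > clock=61

Answer: 10.0.0.7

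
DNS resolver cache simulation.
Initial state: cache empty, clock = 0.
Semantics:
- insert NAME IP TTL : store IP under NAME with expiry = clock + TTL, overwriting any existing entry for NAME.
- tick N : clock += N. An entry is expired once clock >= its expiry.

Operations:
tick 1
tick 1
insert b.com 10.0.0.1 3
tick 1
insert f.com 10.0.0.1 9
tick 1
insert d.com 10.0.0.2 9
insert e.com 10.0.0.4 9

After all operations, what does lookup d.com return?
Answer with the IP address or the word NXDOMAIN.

Op 1: tick 1 -> clock=1.
Op 2: tick 1 -> clock=2.
Op 3: insert b.com -> 10.0.0.1 (expiry=2+3=5). clock=2
Op 4: tick 1 -> clock=3.
Op 5: insert f.com -> 10.0.0.1 (expiry=3+9=12). clock=3
Op 6: tick 1 -> clock=4.
Op 7: insert d.com -> 10.0.0.2 (expiry=4+9=13). clock=4
Op 8: insert e.com -> 10.0.0.4 (expiry=4+9=13). clock=4
lookup d.com: present, ip=10.0.0.2 expiry=13 > clock=4

Answer: 10.0.0.2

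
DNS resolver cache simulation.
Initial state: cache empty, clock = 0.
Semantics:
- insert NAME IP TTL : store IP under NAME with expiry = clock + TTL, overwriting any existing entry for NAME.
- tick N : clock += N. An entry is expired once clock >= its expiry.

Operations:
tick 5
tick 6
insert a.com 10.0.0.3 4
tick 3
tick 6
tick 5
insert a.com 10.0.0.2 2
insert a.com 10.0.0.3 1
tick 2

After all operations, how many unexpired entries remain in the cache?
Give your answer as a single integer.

Op 1: tick 5 -> clock=5.
Op 2: tick 6 -> clock=11.
Op 3: insert a.com -> 10.0.0.3 (expiry=11+4=15). clock=11
Op 4: tick 3 -> clock=14.
Op 5: tick 6 -> clock=20. purged={a.com}
Op 6: tick 5 -> clock=25.
Op 7: insert a.com -> 10.0.0.2 (expiry=25+2=27). clock=25
Op 8: insert a.com -> 10.0.0.3 (expiry=25+1=26). clock=25
Op 9: tick 2 -> clock=27. purged={a.com}
Final cache (unexpired): {} -> size=0

Answer: 0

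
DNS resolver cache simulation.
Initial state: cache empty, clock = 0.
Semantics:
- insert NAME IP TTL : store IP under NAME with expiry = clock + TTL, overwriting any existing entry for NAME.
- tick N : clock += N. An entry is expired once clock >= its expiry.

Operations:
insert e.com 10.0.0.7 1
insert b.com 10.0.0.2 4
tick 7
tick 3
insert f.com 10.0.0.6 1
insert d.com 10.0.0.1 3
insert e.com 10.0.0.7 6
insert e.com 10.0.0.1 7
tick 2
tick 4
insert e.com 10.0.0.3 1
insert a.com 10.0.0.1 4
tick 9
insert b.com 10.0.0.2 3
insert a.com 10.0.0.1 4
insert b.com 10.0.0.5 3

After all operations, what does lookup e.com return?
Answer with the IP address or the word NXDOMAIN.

Op 1: insert e.com -> 10.0.0.7 (expiry=0+1=1). clock=0
Op 2: insert b.com -> 10.0.0.2 (expiry=0+4=4). clock=0
Op 3: tick 7 -> clock=7. purged={b.com,e.com}
Op 4: tick 3 -> clock=10.
Op 5: insert f.com -> 10.0.0.6 (expiry=10+1=11). clock=10
Op 6: insert d.com -> 10.0.0.1 (expiry=10+3=13). clock=10
Op 7: insert e.com -> 10.0.0.7 (expiry=10+6=16). clock=10
Op 8: insert e.com -> 10.0.0.1 (expiry=10+7=17). clock=10
Op 9: tick 2 -> clock=12. purged={f.com}
Op 10: tick 4 -> clock=16. purged={d.com}
Op 11: insert e.com -> 10.0.0.3 (expiry=16+1=17). clock=16
Op 12: insert a.com -> 10.0.0.1 (expiry=16+4=20). clock=16
Op 13: tick 9 -> clock=25. purged={a.com,e.com}
Op 14: insert b.com -> 10.0.0.2 (expiry=25+3=28). clock=25
Op 15: insert a.com -> 10.0.0.1 (expiry=25+4=29). clock=25
Op 16: insert b.com -> 10.0.0.5 (expiry=25+3=28). clock=25
lookup e.com: not in cache (expired or never inserted)

Answer: NXDOMAIN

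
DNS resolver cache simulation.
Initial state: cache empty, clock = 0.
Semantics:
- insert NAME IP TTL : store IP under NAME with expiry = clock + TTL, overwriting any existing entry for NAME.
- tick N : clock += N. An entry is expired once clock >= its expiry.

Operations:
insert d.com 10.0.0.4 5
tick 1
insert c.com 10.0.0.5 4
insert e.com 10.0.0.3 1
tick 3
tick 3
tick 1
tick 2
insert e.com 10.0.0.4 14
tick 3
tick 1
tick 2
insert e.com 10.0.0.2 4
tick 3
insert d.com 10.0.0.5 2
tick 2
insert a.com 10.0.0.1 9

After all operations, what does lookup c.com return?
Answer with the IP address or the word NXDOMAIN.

Answer: NXDOMAIN

Derivation:
Op 1: insert d.com -> 10.0.0.4 (expiry=0+5=5). clock=0
Op 2: tick 1 -> clock=1.
Op 3: insert c.com -> 10.0.0.5 (expiry=1+4=5). clock=1
Op 4: insert e.com -> 10.0.0.3 (expiry=1+1=2). clock=1
Op 5: tick 3 -> clock=4. purged={e.com}
Op 6: tick 3 -> clock=7. purged={c.com,d.com}
Op 7: tick 1 -> clock=8.
Op 8: tick 2 -> clock=10.
Op 9: insert e.com -> 10.0.0.4 (expiry=10+14=24). clock=10
Op 10: tick 3 -> clock=13.
Op 11: tick 1 -> clock=14.
Op 12: tick 2 -> clock=16.
Op 13: insert e.com -> 10.0.0.2 (expiry=16+4=20). clock=16
Op 14: tick 3 -> clock=19.
Op 15: insert d.com -> 10.0.0.5 (expiry=19+2=21). clock=19
Op 16: tick 2 -> clock=21. purged={d.com,e.com}
Op 17: insert a.com -> 10.0.0.1 (expiry=21+9=30). clock=21
lookup c.com: not in cache (expired or never inserted)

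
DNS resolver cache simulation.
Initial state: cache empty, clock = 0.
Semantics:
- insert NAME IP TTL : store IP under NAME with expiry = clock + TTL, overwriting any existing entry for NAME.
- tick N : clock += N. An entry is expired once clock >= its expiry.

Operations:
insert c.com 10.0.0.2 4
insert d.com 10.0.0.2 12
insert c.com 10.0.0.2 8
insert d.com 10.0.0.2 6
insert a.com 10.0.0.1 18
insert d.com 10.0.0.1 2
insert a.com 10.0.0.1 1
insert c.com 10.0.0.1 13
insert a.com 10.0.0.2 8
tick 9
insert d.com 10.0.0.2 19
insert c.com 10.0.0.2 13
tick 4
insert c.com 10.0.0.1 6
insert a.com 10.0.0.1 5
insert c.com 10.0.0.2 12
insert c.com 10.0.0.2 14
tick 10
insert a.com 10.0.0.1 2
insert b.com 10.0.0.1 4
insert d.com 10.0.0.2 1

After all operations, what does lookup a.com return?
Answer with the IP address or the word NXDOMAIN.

Op 1: insert c.com -> 10.0.0.2 (expiry=0+4=4). clock=0
Op 2: insert d.com -> 10.0.0.2 (expiry=0+12=12). clock=0
Op 3: insert c.com -> 10.0.0.2 (expiry=0+8=8). clock=0
Op 4: insert d.com -> 10.0.0.2 (expiry=0+6=6). clock=0
Op 5: insert a.com -> 10.0.0.1 (expiry=0+18=18). clock=0
Op 6: insert d.com -> 10.0.0.1 (expiry=0+2=2). clock=0
Op 7: insert a.com -> 10.0.0.1 (expiry=0+1=1). clock=0
Op 8: insert c.com -> 10.0.0.1 (expiry=0+13=13). clock=0
Op 9: insert a.com -> 10.0.0.2 (expiry=0+8=8). clock=0
Op 10: tick 9 -> clock=9. purged={a.com,d.com}
Op 11: insert d.com -> 10.0.0.2 (expiry=9+19=28). clock=9
Op 12: insert c.com -> 10.0.0.2 (expiry=9+13=22). clock=9
Op 13: tick 4 -> clock=13.
Op 14: insert c.com -> 10.0.0.1 (expiry=13+6=19). clock=13
Op 15: insert a.com -> 10.0.0.1 (expiry=13+5=18). clock=13
Op 16: insert c.com -> 10.0.0.2 (expiry=13+12=25). clock=13
Op 17: insert c.com -> 10.0.0.2 (expiry=13+14=27). clock=13
Op 18: tick 10 -> clock=23. purged={a.com}
Op 19: insert a.com -> 10.0.0.1 (expiry=23+2=25). clock=23
Op 20: insert b.com -> 10.0.0.1 (expiry=23+4=27). clock=23
Op 21: insert d.com -> 10.0.0.2 (expiry=23+1=24). clock=23
lookup a.com: present, ip=10.0.0.1 expiry=25 > clock=23

Answer: 10.0.0.1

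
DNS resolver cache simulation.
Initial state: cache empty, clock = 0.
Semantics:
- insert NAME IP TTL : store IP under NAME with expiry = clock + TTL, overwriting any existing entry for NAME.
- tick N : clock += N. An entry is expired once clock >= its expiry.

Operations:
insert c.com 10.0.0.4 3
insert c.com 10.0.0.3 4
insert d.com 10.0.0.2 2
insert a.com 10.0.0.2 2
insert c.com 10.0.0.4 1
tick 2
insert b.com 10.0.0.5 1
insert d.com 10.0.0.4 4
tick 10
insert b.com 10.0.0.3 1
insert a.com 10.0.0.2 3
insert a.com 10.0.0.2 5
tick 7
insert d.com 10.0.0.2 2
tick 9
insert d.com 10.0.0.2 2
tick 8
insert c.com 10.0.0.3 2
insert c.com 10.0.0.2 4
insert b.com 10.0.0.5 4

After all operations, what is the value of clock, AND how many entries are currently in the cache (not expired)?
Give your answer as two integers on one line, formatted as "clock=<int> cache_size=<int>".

Answer: clock=36 cache_size=2

Derivation:
Op 1: insert c.com -> 10.0.0.4 (expiry=0+3=3). clock=0
Op 2: insert c.com -> 10.0.0.3 (expiry=0+4=4). clock=0
Op 3: insert d.com -> 10.0.0.2 (expiry=0+2=2). clock=0
Op 4: insert a.com -> 10.0.0.2 (expiry=0+2=2). clock=0
Op 5: insert c.com -> 10.0.0.4 (expiry=0+1=1). clock=0
Op 6: tick 2 -> clock=2. purged={a.com,c.com,d.com}
Op 7: insert b.com -> 10.0.0.5 (expiry=2+1=3). clock=2
Op 8: insert d.com -> 10.0.0.4 (expiry=2+4=6). clock=2
Op 9: tick 10 -> clock=12. purged={b.com,d.com}
Op 10: insert b.com -> 10.0.0.3 (expiry=12+1=13). clock=12
Op 11: insert a.com -> 10.0.0.2 (expiry=12+3=15). clock=12
Op 12: insert a.com -> 10.0.0.2 (expiry=12+5=17). clock=12
Op 13: tick 7 -> clock=19. purged={a.com,b.com}
Op 14: insert d.com -> 10.0.0.2 (expiry=19+2=21). clock=19
Op 15: tick 9 -> clock=28. purged={d.com}
Op 16: insert d.com -> 10.0.0.2 (expiry=28+2=30). clock=28
Op 17: tick 8 -> clock=36. purged={d.com}
Op 18: insert c.com -> 10.0.0.3 (expiry=36+2=38). clock=36
Op 19: insert c.com -> 10.0.0.2 (expiry=36+4=40). clock=36
Op 20: insert b.com -> 10.0.0.5 (expiry=36+4=40). clock=36
Final clock = 36
Final cache (unexpired): {b.com,c.com} -> size=2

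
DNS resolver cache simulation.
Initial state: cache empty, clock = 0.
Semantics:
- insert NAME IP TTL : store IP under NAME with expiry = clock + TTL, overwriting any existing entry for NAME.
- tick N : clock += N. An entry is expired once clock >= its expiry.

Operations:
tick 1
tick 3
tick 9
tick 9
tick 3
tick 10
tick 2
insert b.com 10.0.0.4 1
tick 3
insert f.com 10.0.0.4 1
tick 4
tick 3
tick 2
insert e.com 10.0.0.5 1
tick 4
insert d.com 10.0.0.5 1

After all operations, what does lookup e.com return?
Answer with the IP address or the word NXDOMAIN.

Op 1: tick 1 -> clock=1.
Op 2: tick 3 -> clock=4.
Op 3: tick 9 -> clock=13.
Op 4: tick 9 -> clock=22.
Op 5: tick 3 -> clock=25.
Op 6: tick 10 -> clock=35.
Op 7: tick 2 -> clock=37.
Op 8: insert b.com -> 10.0.0.4 (expiry=37+1=38). clock=37
Op 9: tick 3 -> clock=40. purged={b.com}
Op 10: insert f.com -> 10.0.0.4 (expiry=40+1=41). clock=40
Op 11: tick 4 -> clock=44. purged={f.com}
Op 12: tick 3 -> clock=47.
Op 13: tick 2 -> clock=49.
Op 14: insert e.com -> 10.0.0.5 (expiry=49+1=50). clock=49
Op 15: tick 4 -> clock=53. purged={e.com}
Op 16: insert d.com -> 10.0.0.5 (expiry=53+1=54). clock=53
lookup e.com: not in cache (expired or never inserted)

Answer: NXDOMAIN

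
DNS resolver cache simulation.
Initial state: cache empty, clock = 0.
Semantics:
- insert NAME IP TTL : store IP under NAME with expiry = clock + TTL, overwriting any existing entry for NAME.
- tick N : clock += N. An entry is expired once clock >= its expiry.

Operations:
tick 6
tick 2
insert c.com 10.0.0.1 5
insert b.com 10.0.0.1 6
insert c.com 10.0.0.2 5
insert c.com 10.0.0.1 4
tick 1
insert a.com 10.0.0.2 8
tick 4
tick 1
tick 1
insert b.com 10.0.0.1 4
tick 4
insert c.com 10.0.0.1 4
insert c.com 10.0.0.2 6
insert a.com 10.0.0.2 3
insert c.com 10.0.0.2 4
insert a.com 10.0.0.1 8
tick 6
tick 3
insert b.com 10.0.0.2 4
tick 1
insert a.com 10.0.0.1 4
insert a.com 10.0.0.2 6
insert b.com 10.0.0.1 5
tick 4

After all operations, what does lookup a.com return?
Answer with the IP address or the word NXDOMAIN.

Answer: 10.0.0.2

Derivation:
Op 1: tick 6 -> clock=6.
Op 2: tick 2 -> clock=8.
Op 3: insert c.com -> 10.0.0.1 (expiry=8+5=13). clock=8
Op 4: insert b.com -> 10.0.0.1 (expiry=8+6=14). clock=8
Op 5: insert c.com -> 10.0.0.2 (expiry=8+5=13). clock=8
Op 6: insert c.com -> 10.0.0.1 (expiry=8+4=12). clock=8
Op 7: tick 1 -> clock=9.
Op 8: insert a.com -> 10.0.0.2 (expiry=9+8=17). clock=9
Op 9: tick 4 -> clock=13. purged={c.com}
Op 10: tick 1 -> clock=14. purged={b.com}
Op 11: tick 1 -> clock=15.
Op 12: insert b.com -> 10.0.0.1 (expiry=15+4=19). clock=15
Op 13: tick 4 -> clock=19. purged={a.com,b.com}
Op 14: insert c.com -> 10.0.0.1 (expiry=19+4=23). clock=19
Op 15: insert c.com -> 10.0.0.2 (expiry=19+6=25). clock=19
Op 16: insert a.com -> 10.0.0.2 (expiry=19+3=22). clock=19
Op 17: insert c.com -> 10.0.0.2 (expiry=19+4=23). clock=19
Op 18: insert a.com -> 10.0.0.1 (expiry=19+8=27). clock=19
Op 19: tick 6 -> clock=25. purged={c.com}
Op 20: tick 3 -> clock=28. purged={a.com}
Op 21: insert b.com -> 10.0.0.2 (expiry=28+4=32). clock=28
Op 22: tick 1 -> clock=29.
Op 23: insert a.com -> 10.0.0.1 (expiry=29+4=33). clock=29
Op 24: insert a.com -> 10.0.0.2 (expiry=29+6=35). clock=29
Op 25: insert b.com -> 10.0.0.1 (expiry=29+5=34). clock=29
Op 26: tick 4 -> clock=33.
lookup a.com: present, ip=10.0.0.2 expiry=35 > clock=33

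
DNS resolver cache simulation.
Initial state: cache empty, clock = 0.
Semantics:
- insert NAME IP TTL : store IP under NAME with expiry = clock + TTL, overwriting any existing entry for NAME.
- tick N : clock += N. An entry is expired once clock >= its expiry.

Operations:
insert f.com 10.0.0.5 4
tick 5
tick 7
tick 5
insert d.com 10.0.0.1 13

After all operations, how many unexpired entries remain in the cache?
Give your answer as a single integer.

Answer: 1

Derivation:
Op 1: insert f.com -> 10.0.0.5 (expiry=0+4=4). clock=0
Op 2: tick 5 -> clock=5. purged={f.com}
Op 3: tick 7 -> clock=12.
Op 4: tick 5 -> clock=17.
Op 5: insert d.com -> 10.0.0.1 (expiry=17+13=30). clock=17
Final cache (unexpired): {d.com} -> size=1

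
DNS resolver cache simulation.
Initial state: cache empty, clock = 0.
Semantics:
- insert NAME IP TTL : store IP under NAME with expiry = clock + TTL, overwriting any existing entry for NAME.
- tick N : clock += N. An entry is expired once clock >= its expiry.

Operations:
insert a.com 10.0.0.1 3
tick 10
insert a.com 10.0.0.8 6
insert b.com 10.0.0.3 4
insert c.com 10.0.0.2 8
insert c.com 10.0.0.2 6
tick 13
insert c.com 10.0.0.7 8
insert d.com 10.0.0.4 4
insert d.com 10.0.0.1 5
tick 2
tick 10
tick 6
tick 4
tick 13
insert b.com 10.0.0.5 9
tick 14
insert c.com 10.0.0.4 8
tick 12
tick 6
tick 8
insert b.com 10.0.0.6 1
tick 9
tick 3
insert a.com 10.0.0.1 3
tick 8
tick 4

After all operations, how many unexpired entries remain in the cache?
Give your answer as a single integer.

Op 1: insert a.com -> 10.0.0.1 (expiry=0+3=3). clock=0
Op 2: tick 10 -> clock=10. purged={a.com}
Op 3: insert a.com -> 10.0.0.8 (expiry=10+6=16). clock=10
Op 4: insert b.com -> 10.0.0.3 (expiry=10+4=14). clock=10
Op 5: insert c.com -> 10.0.0.2 (expiry=10+8=18). clock=10
Op 6: insert c.com -> 10.0.0.2 (expiry=10+6=16). clock=10
Op 7: tick 13 -> clock=23. purged={a.com,b.com,c.com}
Op 8: insert c.com -> 10.0.0.7 (expiry=23+8=31). clock=23
Op 9: insert d.com -> 10.0.0.4 (expiry=23+4=27). clock=23
Op 10: insert d.com -> 10.0.0.1 (expiry=23+5=28). clock=23
Op 11: tick 2 -> clock=25.
Op 12: tick 10 -> clock=35. purged={c.com,d.com}
Op 13: tick 6 -> clock=41.
Op 14: tick 4 -> clock=45.
Op 15: tick 13 -> clock=58.
Op 16: insert b.com -> 10.0.0.5 (expiry=58+9=67). clock=58
Op 17: tick 14 -> clock=72. purged={b.com}
Op 18: insert c.com -> 10.0.0.4 (expiry=72+8=80). clock=72
Op 19: tick 12 -> clock=84. purged={c.com}
Op 20: tick 6 -> clock=90.
Op 21: tick 8 -> clock=98.
Op 22: insert b.com -> 10.0.0.6 (expiry=98+1=99). clock=98
Op 23: tick 9 -> clock=107. purged={b.com}
Op 24: tick 3 -> clock=110.
Op 25: insert a.com -> 10.0.0.1 (expiry=110+3=113). clock=110
Op 26: tick 8 -> clock=118. purged={a.com}
Op 27: tick 4 -> clock=122.
Final cache (unexpired): {} -> size=0

Answer: 0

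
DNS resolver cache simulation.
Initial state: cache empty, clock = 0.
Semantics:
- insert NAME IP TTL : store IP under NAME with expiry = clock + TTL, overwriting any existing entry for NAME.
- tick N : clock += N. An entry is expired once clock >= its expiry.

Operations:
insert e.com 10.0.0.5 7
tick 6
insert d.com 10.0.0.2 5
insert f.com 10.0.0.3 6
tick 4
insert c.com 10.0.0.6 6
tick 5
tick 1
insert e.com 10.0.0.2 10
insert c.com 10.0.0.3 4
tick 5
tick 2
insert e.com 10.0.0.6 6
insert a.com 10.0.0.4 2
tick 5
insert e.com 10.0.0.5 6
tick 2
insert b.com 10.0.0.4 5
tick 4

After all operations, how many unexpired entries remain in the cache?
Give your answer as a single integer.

Answer: 1

Derivation:
Op 1: insert e.com -> 10.0.0.5 (expiry=0+7=7). clock=0
Op 2: tick 6 -> clock=6.
Op 3: insert d.com -> 10.0.0.2 (expiry=6+5=11). clock=6
Op 4: insert f.com -> 10.0.0.3 (expiry=6+6=12). clock=6
Op 5: tick 4 -> clock=10. purged={e.com}
Op 6: insert c.com -> 10.0.0.6 (expiry=10+6=16). clock=10
Op 7: tick 5 -> clock=15. purged={d.com,f.com}
Op 8: tick 1 -> clock=16. purged={c.com}
Op 9: insert e.com -> 10.0.0.2 (expiry=16+10=26). clock=16
Op 10: insert c.com -> 10.0.0.3 (expiry=16+4=20). clock=16
Op 11: tick 5 -> clock=21. purged={c.com}
Op 12: tick 2 -> clock=23.
Op 13: insert e.com -> 10.0.0.6 (expiry=23+6=29). clock=23
Op 14: insert a.com -> 10.0.0.4 (expiry=23+2=25). clock=23
Op 15: tick 5 -> clock=28. purged={a.com}
Op 16: insert e.com -> 10.0.0.5 (expiry=28+6=34). clock=28
Op 17: tick 2 -> clock=30.
Op 18: insert b.com -> 10.0.0.4 (expiry=30+5=35). clock=30
Op 19: tick 4 -> clock=34. purged={e.com}
Final cache (unexpired): {b.com} -> size=1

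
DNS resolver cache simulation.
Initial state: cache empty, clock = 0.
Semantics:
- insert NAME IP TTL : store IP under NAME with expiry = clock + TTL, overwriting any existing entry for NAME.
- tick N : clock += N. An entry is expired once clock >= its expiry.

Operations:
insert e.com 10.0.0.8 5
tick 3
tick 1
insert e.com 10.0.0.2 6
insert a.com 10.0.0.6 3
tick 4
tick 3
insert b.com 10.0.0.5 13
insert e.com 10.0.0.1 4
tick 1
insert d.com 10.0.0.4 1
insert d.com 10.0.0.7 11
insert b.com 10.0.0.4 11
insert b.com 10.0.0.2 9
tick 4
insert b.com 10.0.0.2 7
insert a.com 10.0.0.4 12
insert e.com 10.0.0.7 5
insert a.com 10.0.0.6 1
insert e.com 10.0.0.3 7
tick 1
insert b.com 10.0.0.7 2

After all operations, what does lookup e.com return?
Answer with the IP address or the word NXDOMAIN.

Op 1: insert e.com -> 10.0.0.8 (expiry=0+5=5). clock=0
Op 2: tick 3 -> clock=3.
Op 3: tick 1 -> clock=4.
Op 4: insert e.com -> 10.0.0.2 (expiry=4+6=10). clock=4
Op 5: insert a.com -> 10.0.0.6 (expiry=4+3=7). clock=4
Op 6: tick 4 -> clock=8. purged={a.com}
Op 7: tick 3 -> clock=11. purged={e.com}
Op 8: insert b.com -> 10.0.0.5 (expiry=11+13=24). clock=11
Op 9: insert e.com -> 10.0.0.1 (expiry=11+4=15). clock=11
Op 10: tick 1 -> clock=12.
Op 11: insert d.com -> 10.0.0.4 (expiry=12+1=13). clock=12
Op 12: insert d.com -> 10.0.0.7 (expiry=12+11=23). clock=12
Op 13: insert b.com -> 10.0.0.4 (expiry=12+11=23). clock=12
Op 14: insert b.com -> 10.0.0.2 (expiry=12+9=21). clock=12
Op 15: tick 4 -> clock=16. purged={e.com}
Op 16: insert b.com -> 10.0.0.2 (expiry=16+7=23). clock=16
Op 17: insert a.com -> 10.0.0.4 (expiry=16+12=28). clock=16
Op 18: insert e.com -> 10.0.0.7 (expiry=16+5=21). clock=16
Op 19: insert a.com -> 10.0.0.6 (expiry=16+1=17). clock=16
Op 20: insert e.com -> 10.0.0.3 (expiry=16+7=23). clock=16
Op 21: tick 1 -> clock=17. purged={a.com}
Op 22: insert b.com -> 10.0.0.7 (expiry=17+2=19). clock=17
lookup e.com: present, ip=10.0.0.3 expiry=23 > clock=17

Answer: 10.0.0.3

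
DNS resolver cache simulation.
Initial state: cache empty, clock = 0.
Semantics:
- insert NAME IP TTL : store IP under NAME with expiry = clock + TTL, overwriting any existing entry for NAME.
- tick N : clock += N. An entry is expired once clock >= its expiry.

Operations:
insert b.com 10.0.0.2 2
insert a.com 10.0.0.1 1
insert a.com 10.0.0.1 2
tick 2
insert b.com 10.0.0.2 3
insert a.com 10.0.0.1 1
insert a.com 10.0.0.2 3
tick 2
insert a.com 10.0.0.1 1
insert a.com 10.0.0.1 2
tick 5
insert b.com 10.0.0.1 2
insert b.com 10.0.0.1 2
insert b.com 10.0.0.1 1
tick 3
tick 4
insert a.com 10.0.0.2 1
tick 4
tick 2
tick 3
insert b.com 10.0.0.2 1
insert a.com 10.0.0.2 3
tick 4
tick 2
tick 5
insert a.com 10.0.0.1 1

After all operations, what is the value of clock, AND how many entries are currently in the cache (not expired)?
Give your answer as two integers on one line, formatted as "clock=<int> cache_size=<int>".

Op 1: insert b.com -> 10.0.0.2 (expiry=0+2=2). clock=0
Op 2: insert a.com -> 10.0.0.1 (expiry=0+1=1). clock=0
Op 3: insert a.com -> 10.0.0.1 (expiry=0+2=2). clock=0
Op 4: tick 2 -> clock=2. purged={a.com,b.com}
Op 5: insert b.com -> 10.0.0.2 (expiry=2+3=5). clock=2
Op 6: insert a.com -> 10.0.0.1 (expiry=2+1=3). clock=2
Op 7: insert a.com -> 10.0.0.2 (expiry=2+3=5). clock=2
Op 8: tick 2 -> clock=4.
Op 9: insert a.com -> 10.0.0.1 (expiry=4+1=5). clock=4
Op 10: insert a.com -> 10.0.0.1 (expiry=4+2=6). clock=4
Op 11: tick 5 -> clock=9. purged={a.com,b.com}
Op 12: insert b.com -> 10.0.0.1 (expiry=9+2=11). clock=9
Op 13: insert b.com -> 10.0.0.1 (expiry=9+2=11). clock=9
Op 14: insert b.com -> 10.0.0.1 (expiry=9+1=10). clock=9
Op 15: tick 3 -> clock=12. purged={b.com}
Op 16: tick 4 -> clock=16.
Op 17: insert a.com -> 10.0.0.2 (expiry=16+1=17). clock=16
Op 18: tick 4 -> clock=20. purged={a.com}
Op 19: tick 2 -> clock=22.
Op 20: tick 3 -> clock=25.
Op 21: insert b.com -> 10.0.0.2 (expiry=25+1=26). clock=25
Op 22: insert a.com -> 10.0.0.2 (expiry=25+3=28). clock=25
Op 23: tick 4 -> clock=29. purged={a.com,b.com}
Op 24: tick 2 -> clock=31.
Op 25: tick 5 -> clock=36.
Op 26: insert a.com -> 10.0.0.1 (expiry=36+1=37). clock=36
Final clock = 36
Final cache (unexpired): {a.com} -> size=1

Answer: clock=36 cache_size=1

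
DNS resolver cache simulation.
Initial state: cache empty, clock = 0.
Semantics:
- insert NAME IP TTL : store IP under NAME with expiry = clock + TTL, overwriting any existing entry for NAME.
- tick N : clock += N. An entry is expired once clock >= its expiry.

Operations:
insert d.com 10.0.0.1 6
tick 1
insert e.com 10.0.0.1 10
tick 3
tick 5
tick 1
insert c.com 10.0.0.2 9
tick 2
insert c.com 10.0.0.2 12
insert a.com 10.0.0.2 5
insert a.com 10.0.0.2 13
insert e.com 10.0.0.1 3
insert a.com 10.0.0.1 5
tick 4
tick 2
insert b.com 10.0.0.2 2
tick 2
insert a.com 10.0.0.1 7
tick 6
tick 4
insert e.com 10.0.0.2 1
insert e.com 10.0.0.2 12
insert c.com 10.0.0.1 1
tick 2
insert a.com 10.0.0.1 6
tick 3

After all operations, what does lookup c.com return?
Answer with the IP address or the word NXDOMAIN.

Op 1: insert d.com -> 10.0.0.1 (expiry=0+6=6). clock=0
Op 2: tick 1 -> clock=1.
Op 3: insert e.com -> 10.0.0.1 (expiry=1+10=11). clock=1
Op 4: tick 3 -> clock=4.
Op 5: tick 5 -> clock=9. purged={d.com}
Op 6: tick 1 -> clock=10.
Op 7: insert c.com -> 10.0.0.2 (expiry=10+9=19). clock=10
Op 8: tick 2 -> clock=12. purged={e.com}
Op 9: insert c.com -> 10.0.0.2 (expiry=12+12=24). clock=12
Op 10: insert a.com -> 10.0.0.2 (expiry=12+5=17). clock=12
Op 11: insert a.com -> 10.0.0.2 (expiry=12+13=25). clock=12
Op 12: insert e.com -> 10.0.0.1 (expiry=12+3=15). clock=12
Op 13: insert a.com -> 10.0.0.1 (expiry=12+5=17). clock=12
Op 14: tick 4 -> clock=16. purged={e.com}
Op 15: tick 2 -> clock=18. purged={a.com}
Op 16: insert b.com -> 10.0.0.2 (expiry=18+2=20). clock=18
Op 17: tick 2 -> clock=20. purged={b.com}
Op 18: insert a.com -> 10.0.0.1 (expiry=20+7=27). clock=20
Op 19: tick 6 -> clock=26. purged={c.com}
Op 20: tick 4 -> clock=30. purged={a.com}
Op 21: insert e.com -> 10.0.0.2 (expiry=30+1=31). clock=30
Op 22: insert e.com -> 10.0.0.2 (expiry=30+12=42). clock=30
Op 23: insert c.com -> 10.0.0.1 (expiry=30+1=31). clock=30
Op 24: tick 2 -> clock=32. purged={c.com}
Op 25: insert a.com -> 10.0.0.1 (expiry=32+6=38). clock=32
Op 26: tick 3 -> clock=35.
lookup c.com: not in cache (expired or never inserted)

Answer: NXDOMAIN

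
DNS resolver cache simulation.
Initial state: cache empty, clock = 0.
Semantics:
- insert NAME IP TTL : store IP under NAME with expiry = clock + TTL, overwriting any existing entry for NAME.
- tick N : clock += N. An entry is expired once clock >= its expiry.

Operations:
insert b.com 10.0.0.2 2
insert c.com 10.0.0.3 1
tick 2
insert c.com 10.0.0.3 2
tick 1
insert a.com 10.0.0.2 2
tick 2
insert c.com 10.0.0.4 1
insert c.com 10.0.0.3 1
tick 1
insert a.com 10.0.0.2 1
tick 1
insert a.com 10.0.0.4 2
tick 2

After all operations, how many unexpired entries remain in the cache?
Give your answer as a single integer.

Op 1: insert b.com -> 10.0.0.2 (expiry=0+2=2). clock=0
Op 2: insert c.com -> 10.0.0.3 (expiry=0+1=1). clock=0
Op 3: tick 2 -> clock=2. purged={b.com,c.com}
Op 4: insert c.com -> 10.0.0.3 (expiry=2+2=4). clock=2
Op 5: tick 1 -> clock=3.
Op 6: insert a.com -> 10.0.0.2 (expiry=3+2=5). clock=3
Op 7: tick 2 -> clock=5. purged={a.com,c.com}
Op 8: insert c.com -> 10.0.0.4 (expiry=5+1=6). clock=5
Op 9: insert c.com -> 10.0.0.3 (expiry=5+1=6). clock=5
Op 10: tick 1 -> clock=6. purged={c.com}
Op 11: insert a.com -> 10.0.0.2 (expiry=6+1=7). clock=6
Op 12: tick 1 -> clock=7. purged={a.com}
Op 13: insert a.com -> 10.0.0.4 (expiry=7+2=9). clock=7
Op 14: tick 2 -> clock=9. purged={a.com}
Final cache (unexpired): {} -> size=0

Answer: 0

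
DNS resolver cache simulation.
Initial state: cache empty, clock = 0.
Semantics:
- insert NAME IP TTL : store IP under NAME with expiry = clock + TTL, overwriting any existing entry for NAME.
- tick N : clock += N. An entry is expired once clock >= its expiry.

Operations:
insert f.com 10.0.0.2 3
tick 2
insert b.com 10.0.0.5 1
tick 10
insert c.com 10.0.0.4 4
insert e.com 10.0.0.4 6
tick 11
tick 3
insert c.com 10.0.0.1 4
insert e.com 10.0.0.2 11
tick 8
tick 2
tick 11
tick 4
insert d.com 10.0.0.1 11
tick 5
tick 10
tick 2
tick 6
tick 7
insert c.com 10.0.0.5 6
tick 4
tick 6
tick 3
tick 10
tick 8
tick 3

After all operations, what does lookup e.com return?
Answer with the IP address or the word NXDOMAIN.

Answer: NXDOMAIN

Derivation:
Op 1: insert f.com -> 10.0.0.2 (expiry=0+3=3). clock=0
Op 2: tick 2 -> clock=2.
Op 3: insert b.com -> 10.0.0.5 (expiry=2+1=3). clock=2
Op 4: tick 10 -> clock=12. purged={b.com,f.com}
Op 5: insert c.com -> 10.0.0.4 (expiry=12+4=16). clock=12
Op 6: insert e.com -> 10.0.0.4 (expiry=12+6=18). clock=12
Op 7: tick 11 -> clock=23. purged={c.com,e.com}
Op 8: tick 3 -> clock=26.
Op 9: insert c.com -> 10.0.0.1 (expiry=26+4=30). clock=26
Op 10: insert e.com -> 10.0.0.2 (expiry=26+11=37). clock=26
Op 11: tick 8 -> clock=34. purged={c.com}
Op 12: tick 2 -> clock=36.
Op 13: tick 11 -> clock=47. purged={e.com}
Op 14: tick 4 -> clock=51.
Op 15: insert d.com -> 10.0.0.1 (expiry=51+11=62). clock=51
Op 16: tick 5 -> clock=56.
Op 17: tick 10 -> clock=66. purged={d.com}
Op 18: tick 2 -> clock=68.
Op 19: tick 6 -> clock=74.
Op 20: tick 7 -> clock=81.
Op 21: insert c.com -> 10.0.0.5 (expiry=81+6=87). clock=81
Op 22: tick 4 -> clock=85.
Op 23: tick 6 -> clock=91. purged={c.com}
Op 24: tick 3 -> clock=94.
Op 25: tick 10 -> clock=104.
Op 26: tick 8 -> clock=112.
Op 27: tick 3 -> clock=115.
lookup e.com: not in cache (expired or never inserted)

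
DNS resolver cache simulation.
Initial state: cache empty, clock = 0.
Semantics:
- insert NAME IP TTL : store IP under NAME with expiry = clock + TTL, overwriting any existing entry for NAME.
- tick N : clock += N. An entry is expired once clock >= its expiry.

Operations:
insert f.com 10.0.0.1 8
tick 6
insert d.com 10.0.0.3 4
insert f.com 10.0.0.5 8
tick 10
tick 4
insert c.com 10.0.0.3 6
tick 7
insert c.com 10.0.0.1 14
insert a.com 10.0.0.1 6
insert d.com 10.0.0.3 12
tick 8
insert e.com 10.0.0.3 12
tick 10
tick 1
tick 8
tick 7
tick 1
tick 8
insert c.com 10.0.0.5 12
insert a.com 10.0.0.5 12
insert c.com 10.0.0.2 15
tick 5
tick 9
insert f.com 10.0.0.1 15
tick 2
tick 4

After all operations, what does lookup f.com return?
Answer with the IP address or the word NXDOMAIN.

Answer: 10.0.0.1

Derivation:
Op 1: insert f.com -> 10.0.0.1 (expiry=0+8=8). clock=0
Op 2: tick 6 -> clock=6.
Op 3: insert d.com -> 10.0.0.3 (expiry=6+4=10). clock=6
Op 4: insert f.com -> 10.0.0.5 (expiry=6+8=14). clock=6
Op 5: tick 10 -> clock=16. purged={d.com,f.com}
Op 6: tick 4 -> clock=20.
Op 7: insert c.com -> 10.0.0.3 (expiry=20+6=26). clock=20
Op 8: tick 7 -> clock=27. purged={c.com}
Op 9: insert c.com -> 10.0.0.1 (expiry=27+14=41). clock=27
Op 10: insert a.com -> 10.0.0.1 (expiry=27+6=33). clock=27
Op 11: insert d.com -> 10.0.0.3 (expiry=27+12=39). clock=27
Op 12: tick 8 -> clock=35. purged={a.com}
Op 13: insert e.com -> 10.0.0.3 (expiry=35+12=47). clock=35
Op 14: tick 10 -> clock=45. purged={c.com,d.com}
Op 15: tick 1 -> clock=46.
Op 16: tick 8 -> clock=54. purged={e.com}
Op 17: tick 7 -> clock=61.
Op 18: tick 1 -> clock=62.
Op 19: tick 8 -> clock=70.
Op 20: insert c.com -> 10.0.0.5 (expiry=70+12=82). clock=70
Op 21: insert a.com -> 10.0.0.5 (expiry=70+12=82). clock=70
Op 22: insert c.com -> 10.0.0.2 (expiry=70+15=85). clock=70
Op 23: tick 5 -> clock=75.
Op 24: tick 9 -> clock=84. purged={a.com}
Op 25: insert f.com -> 10.0.0.1 (expiry=84+15=99). clock=84
Op 26: tick 2 -> clock=86. purged={c.com}
Op 27: tick 4 -> clock=90.
lookup f.com: present, ip=10.0.0.1 expiry=99 > clock=90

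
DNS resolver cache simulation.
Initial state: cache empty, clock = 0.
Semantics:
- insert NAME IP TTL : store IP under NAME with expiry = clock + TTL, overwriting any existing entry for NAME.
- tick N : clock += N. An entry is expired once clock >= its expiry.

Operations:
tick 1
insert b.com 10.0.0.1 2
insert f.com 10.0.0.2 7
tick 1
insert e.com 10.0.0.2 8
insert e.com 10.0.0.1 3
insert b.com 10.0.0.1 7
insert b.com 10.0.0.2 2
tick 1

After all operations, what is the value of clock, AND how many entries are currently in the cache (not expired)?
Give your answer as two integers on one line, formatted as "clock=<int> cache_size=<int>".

Op 1: tick 1 -> clock=1.
Op 2: insert b.com -> 10.0.0.1 (expiry=1+2=3). clock=1
Op 3: insert f.com -> 10.0.0.2 (expiry=1+7=8). clock=1
Op 4: tick 1 -> clock=2.
Op 5: insert e.com -> 10.0.0.2 (expiry=2+8=10). clock=2
Op 6: insert e.com -> 10.0.0.1 (expiry=2+3=5). clock=2
Op 7: insert b.com -> 10.0.0.1 (expiry=2+7=9). clock=2
Op 8: insert b.com -> 10.0.0.2 (expiry=2+2=4). clock=2
Op 9: tick 1 -> clock=3.
Final clock = 3
Final cache (unexpired): {b.com,e.com,f.com} -> size=3

Answer: clock=3 cache_size=3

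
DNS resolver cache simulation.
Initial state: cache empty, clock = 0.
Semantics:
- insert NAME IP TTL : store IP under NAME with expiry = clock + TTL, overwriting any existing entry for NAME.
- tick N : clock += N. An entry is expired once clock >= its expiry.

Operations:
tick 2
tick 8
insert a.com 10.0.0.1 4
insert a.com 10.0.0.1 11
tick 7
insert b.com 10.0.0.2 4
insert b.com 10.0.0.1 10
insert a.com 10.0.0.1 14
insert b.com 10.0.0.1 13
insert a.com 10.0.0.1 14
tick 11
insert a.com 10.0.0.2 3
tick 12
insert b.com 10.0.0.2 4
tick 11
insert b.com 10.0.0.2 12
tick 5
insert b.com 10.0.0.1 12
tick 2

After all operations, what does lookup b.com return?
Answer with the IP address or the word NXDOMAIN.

Answer: 10.0.0.1

Derivation:
Op 1: tick 2 -> clock=2.
Op 2: tick 8 -> clock=10.
Op 3: insert a.com -> 10.0.0.1 (expiry=10+4=14). clock=10
Op 4: insert a.com -> 10.0.0.1 (expiry=10+11=21). clock=10
Op 5: tick 7 -> clock=17.
Op 6: insert b.com -> 10.0.0.2 (expiry=17+4=21). clock=17
Op 7: insert b.com -> 10.0.0.1 (expiry=17+10=27). clock=17
Op 8: insert a.com -> 10.0.0.1 (expiry=17+14=31). clock=17
Op 9: insert b.com -> 10.0.0.1 (expiry=17+13=30). clock=17
Op 10: insert a.com -> 10.0.0.1 (expiry=17+14=31). clock=17
Op 11: tick 11 -> clock=28.
Op 12: insert a.com -> 10.0.0.2 (expiry=28+3=31). clock=28
Op 13: tick 12 -> clock=40. purged={a.com,b.com}
Op 14: insert b.com -> 10.0.0.2 (expiry=40+4=44). clock=40
Op 15: tick 11 -> clock=51. purged={b.com}
Op 16: insert b.com -> 10.0.0.2 (expiry=51+12=63). clock=51
Op 17: tick 5 -> clock=56.
Op 18: insert b.com -> 10.0.0.1 (expiry=56+12=68). clock=56
Op 19: tick 2 -> clock=58.
lookup b.com: present, ip=10.0.0.1 expiry=68 > clock=58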